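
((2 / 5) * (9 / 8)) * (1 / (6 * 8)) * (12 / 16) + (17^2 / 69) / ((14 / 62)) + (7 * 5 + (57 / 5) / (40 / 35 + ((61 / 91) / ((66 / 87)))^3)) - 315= -464096218200451385 / 1818386376592128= -255.22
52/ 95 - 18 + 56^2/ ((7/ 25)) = 1062342/ 95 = 11182.55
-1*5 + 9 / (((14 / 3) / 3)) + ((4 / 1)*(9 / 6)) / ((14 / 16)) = 107 / 14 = 7.64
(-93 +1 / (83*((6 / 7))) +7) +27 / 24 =-169043 / 1992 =-84.86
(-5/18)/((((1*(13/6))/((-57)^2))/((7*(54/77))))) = -292410/143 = -2044.83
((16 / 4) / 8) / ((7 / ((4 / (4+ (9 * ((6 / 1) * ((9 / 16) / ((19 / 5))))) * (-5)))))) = -304 / 38269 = -0.01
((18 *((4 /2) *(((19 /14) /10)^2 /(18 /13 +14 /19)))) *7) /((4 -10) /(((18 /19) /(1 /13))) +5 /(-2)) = -31297617 /42732200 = -0.73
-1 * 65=-65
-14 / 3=-4.67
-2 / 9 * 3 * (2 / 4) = -1 / 3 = -0.33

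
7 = 7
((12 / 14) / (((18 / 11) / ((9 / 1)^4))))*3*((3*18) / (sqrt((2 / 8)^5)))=124711488 / 7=17815926.86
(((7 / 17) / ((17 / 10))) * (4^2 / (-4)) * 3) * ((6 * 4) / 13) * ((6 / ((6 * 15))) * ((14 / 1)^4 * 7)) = -361417728 / 3757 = -96198.49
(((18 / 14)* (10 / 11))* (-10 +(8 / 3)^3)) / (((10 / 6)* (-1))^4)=1188 / 875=1.36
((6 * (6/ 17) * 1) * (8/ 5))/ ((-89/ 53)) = -15264/ 7565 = -2.02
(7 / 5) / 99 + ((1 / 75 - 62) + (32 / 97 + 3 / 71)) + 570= 8665836841 / 17045325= 508.40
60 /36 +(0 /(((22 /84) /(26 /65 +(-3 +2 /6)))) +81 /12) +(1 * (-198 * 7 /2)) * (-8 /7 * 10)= 95141 /12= 7928.42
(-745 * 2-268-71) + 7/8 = -14625/8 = -1828.12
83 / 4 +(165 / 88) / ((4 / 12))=211 / 8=26.38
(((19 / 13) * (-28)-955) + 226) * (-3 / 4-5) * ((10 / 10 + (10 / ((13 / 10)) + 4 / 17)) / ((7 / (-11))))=-4996182521 / 80444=-62107.58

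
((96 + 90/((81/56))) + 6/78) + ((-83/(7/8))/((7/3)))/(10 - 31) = 6430391/40131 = 160.24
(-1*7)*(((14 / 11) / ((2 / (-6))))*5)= 1470 / 11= 133.64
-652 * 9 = -5868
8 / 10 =4 / 5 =0.80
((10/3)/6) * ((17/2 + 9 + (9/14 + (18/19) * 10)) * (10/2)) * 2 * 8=1469200/1197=1227.40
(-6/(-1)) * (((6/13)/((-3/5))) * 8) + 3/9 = -1427/39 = -36.59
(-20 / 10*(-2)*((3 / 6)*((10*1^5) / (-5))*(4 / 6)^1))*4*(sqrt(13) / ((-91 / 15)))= 160*sqrt(13) / 91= 6.34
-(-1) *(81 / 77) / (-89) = -81 / 6853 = -0.01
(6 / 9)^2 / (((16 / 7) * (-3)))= -7 / 108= -0.06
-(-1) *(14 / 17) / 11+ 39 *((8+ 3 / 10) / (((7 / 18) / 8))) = 43583458 / 6545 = 6659.05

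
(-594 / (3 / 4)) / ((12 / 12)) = -792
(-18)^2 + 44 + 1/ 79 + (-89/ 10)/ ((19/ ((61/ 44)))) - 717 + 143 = -136471171/ 660440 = -206.64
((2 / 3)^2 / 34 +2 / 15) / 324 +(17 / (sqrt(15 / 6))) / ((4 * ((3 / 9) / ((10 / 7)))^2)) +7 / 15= 5789 / 12393 +765 * sqrt(10) / 49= 49.84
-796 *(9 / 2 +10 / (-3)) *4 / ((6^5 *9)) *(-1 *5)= 6965 / 26244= 0.27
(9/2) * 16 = 72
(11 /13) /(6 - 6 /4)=22 /117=0.19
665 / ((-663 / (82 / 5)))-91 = -71239 / 663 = -107.45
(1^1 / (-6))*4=-2 / 3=-0.67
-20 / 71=-0.28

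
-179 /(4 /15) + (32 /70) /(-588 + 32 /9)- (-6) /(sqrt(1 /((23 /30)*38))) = -123577269 /184100 + 2*sqrt(6555) /5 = -638.87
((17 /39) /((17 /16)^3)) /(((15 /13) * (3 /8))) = 32768 /39015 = 0.84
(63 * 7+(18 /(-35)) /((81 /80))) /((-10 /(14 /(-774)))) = 27751 /34830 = 0.80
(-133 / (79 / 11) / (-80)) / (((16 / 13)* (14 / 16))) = 0.21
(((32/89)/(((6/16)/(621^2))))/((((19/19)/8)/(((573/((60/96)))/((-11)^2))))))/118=603401674752/3176855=189936.80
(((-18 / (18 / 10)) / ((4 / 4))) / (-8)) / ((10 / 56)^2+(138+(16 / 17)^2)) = 283220 / 31475417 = 0.01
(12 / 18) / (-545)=-0.00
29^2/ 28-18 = 337/ 28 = 12.04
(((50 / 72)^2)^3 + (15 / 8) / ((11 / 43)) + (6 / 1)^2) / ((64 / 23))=15.61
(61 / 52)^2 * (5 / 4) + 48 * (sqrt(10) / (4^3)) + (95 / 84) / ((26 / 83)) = 3 * sqrt(10) / 4 + 1210745 / 227136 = 7.70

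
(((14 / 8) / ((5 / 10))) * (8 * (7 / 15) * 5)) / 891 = 196 / 2673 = 0.07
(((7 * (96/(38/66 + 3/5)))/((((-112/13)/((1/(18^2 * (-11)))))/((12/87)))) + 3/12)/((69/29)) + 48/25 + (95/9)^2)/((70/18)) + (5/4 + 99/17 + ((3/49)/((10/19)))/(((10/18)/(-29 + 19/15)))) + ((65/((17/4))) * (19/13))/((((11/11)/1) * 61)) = 3928662162163/127534278375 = 30.80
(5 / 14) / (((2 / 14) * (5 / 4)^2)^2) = 896 / 125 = 7.17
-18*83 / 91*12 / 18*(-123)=1346.24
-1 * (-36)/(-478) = -18/239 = -0.08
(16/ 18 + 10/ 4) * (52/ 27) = 6.53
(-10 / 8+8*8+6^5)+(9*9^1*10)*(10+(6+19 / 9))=22508.75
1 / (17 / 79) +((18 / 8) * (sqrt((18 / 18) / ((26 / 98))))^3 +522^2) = 3087 * sqrt(13) / 676 +4632307 / 17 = 272505.11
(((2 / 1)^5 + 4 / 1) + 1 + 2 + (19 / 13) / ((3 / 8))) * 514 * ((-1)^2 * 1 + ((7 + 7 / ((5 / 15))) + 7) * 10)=7739298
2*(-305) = -610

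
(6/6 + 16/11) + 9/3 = 60/11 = 5.45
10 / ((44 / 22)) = 5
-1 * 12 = -12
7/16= 0.44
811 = 811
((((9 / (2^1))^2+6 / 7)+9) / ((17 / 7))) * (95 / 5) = 16017 / 68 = 235.54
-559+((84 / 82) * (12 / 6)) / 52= -297926 / 533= -558.96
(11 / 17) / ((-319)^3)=-1 / 50168173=-0.00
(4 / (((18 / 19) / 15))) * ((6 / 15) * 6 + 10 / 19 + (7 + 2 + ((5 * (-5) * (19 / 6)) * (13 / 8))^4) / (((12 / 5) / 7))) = 4834365848174552701 / 95551488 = 50594354408.95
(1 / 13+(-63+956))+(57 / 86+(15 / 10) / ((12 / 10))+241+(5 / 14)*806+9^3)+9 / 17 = 572978971 / 266084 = 2153.38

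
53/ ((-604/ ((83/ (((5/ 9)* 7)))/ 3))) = -13197/ 21140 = -0.62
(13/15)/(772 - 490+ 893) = 0.00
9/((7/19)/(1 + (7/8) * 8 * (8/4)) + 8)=2565/2287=1.12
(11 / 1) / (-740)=-11 / 740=-0.01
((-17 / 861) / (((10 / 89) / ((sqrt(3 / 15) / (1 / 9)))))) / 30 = -1513* sqrt(5) / 143500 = -0.02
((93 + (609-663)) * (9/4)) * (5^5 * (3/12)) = 1096875/16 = 68554.69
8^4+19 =4115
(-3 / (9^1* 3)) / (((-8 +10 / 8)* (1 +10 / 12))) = 8 / 891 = 0.01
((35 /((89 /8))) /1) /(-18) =-140 /801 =-0.17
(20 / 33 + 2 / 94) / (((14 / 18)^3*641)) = 33777 / 16238453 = 0.00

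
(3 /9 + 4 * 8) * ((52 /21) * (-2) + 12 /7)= -104.70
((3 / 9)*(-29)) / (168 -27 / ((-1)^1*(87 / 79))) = -841 / 16749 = -0.05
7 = 7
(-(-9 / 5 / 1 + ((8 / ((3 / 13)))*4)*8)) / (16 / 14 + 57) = -3143 / 165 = -19.05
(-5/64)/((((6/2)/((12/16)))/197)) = -985/256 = -3.85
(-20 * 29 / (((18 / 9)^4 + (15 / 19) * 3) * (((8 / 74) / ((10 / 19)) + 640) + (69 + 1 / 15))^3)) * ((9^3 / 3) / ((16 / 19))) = -74982933883125 / 2936330584145572064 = -0.00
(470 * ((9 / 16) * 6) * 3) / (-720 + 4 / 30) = -285525 / 43192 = -6.61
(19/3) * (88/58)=836/87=9.61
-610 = -610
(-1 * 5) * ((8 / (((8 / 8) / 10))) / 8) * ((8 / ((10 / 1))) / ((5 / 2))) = -16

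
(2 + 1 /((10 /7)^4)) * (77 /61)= 1724877 /610000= 2.83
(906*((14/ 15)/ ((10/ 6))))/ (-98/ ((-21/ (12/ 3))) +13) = 38052/ 2375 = 16.02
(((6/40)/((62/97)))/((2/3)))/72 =97/19840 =0.00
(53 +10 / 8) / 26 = 217 / 104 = 2.09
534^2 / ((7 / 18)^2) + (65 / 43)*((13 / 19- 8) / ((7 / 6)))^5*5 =3242967714258955344 / 1789479223399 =1812241.05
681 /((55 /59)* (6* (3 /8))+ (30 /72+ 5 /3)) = 120537 /740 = 162.89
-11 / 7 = -1.57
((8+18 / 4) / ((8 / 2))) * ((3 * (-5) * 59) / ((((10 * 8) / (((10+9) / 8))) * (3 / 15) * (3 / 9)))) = -1261125 / 1024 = -1231.57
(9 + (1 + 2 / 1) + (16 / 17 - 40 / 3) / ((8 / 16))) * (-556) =362512 / 51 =7108.08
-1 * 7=-7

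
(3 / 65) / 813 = 1 / 17615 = 0.00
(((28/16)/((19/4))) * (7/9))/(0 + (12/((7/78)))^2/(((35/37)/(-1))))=-84035/5543059392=-0.00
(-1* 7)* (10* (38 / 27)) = -2660 / 27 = -98.52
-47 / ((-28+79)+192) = -47 / 243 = -0.19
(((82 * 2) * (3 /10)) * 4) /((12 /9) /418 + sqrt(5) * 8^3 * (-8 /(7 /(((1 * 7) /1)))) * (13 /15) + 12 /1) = -0.02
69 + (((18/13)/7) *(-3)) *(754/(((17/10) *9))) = 4731/119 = 39.76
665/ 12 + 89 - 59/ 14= 11777/ 84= 140.20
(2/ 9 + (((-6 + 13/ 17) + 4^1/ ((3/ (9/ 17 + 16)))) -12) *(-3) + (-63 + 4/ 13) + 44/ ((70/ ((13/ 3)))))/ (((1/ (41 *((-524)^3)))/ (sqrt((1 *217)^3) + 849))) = 1769782664005270.96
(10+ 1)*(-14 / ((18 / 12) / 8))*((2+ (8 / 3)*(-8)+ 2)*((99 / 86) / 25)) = 704704 / 1075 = 655.54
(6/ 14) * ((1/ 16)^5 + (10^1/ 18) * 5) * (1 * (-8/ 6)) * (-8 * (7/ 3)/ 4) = 26214409/ 3538944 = 7.41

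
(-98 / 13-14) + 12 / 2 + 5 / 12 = -2359 / 156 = -15.12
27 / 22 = 1.23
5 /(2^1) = 2.50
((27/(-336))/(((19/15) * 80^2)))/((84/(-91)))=117/10895360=0.00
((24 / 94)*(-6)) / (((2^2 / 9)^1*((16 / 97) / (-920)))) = 903555 / 47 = 19224.57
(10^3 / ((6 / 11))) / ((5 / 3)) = 1100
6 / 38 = 3 / 19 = 0.16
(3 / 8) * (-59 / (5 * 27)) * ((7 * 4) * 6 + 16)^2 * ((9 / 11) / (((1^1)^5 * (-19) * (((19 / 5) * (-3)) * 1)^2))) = 1248440 / 679041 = 1.84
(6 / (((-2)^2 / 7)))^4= 194481 / 16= 12155.06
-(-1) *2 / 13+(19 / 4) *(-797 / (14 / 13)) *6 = -7677445 / 364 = -21091.88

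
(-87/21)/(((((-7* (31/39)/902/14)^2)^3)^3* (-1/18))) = 931303054122268799918487403806914263186593268111081880851400094103734768249333617107402752/4893375339993315269774191687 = 190319153838614193065088400000000000000000000000000000000000000.00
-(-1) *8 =8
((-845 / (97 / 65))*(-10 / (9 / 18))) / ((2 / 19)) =10435750 / 97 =107585.05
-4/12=-1/3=-0.33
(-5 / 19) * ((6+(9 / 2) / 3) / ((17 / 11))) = -825 / 646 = -1.28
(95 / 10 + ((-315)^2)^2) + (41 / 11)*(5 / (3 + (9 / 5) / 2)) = 8447525348501 / 858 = 9845600639.28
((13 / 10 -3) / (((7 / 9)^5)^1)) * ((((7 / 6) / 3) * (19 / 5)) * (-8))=70.61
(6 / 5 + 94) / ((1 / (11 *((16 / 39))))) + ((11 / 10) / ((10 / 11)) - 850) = -1634761 / 3900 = -419.17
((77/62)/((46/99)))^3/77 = 5752902771/23197894208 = 0.25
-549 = -549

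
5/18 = 0.28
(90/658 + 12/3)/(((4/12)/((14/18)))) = 1361/141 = 9.65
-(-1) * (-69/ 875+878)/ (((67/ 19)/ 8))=116763512/ 58625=1991.70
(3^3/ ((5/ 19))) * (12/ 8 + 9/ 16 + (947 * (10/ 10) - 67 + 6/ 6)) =7248177/ 80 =90602.21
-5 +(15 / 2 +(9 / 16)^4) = 170401 / 65536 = 2.60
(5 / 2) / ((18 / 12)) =5 / 3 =1.67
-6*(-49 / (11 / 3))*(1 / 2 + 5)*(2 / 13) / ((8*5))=441 / 260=1.70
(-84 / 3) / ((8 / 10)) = -35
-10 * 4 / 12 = -10 / 3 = -3.33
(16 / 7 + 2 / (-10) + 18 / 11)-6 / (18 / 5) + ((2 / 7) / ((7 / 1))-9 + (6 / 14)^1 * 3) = -45422 / 8085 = -5.62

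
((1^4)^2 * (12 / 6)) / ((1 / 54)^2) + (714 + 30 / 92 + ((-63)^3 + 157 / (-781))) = -8748012433 / 35926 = -243500.87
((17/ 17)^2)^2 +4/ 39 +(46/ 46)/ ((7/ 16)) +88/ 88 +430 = 118588/ 273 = 434.39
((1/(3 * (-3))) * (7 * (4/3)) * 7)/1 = -196/27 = -7.26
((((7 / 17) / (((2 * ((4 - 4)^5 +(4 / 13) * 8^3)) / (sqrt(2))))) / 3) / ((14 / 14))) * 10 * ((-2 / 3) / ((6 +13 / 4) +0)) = -455 * sqrt(2) / 1449216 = -0.00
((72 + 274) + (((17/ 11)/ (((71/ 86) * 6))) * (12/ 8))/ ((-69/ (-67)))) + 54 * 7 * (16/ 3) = 254620613/ 107778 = 2362.45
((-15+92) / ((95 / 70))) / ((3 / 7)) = 7546 / 57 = 132.39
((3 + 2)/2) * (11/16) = 1.72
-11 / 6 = -1.83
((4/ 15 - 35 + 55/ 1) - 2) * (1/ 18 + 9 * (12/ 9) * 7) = 207281/ 135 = 1535.41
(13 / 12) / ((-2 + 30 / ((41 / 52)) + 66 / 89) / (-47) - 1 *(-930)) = 171503 / 147104808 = 0.00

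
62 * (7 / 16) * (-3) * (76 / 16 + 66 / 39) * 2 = -218085 / 208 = -1048.49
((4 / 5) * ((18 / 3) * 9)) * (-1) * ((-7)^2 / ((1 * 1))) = -10584 / 5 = -2116.80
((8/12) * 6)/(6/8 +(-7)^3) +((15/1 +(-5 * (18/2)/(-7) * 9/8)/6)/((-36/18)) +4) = -1261695/306656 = -4.11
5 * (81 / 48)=135 / 16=8.44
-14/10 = -7/5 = -1.40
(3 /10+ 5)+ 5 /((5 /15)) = 203 /10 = 20.30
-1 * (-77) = 77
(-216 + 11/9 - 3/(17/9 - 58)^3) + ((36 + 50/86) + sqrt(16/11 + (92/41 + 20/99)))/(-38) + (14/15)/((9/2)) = -1224626825122259/5681852439750 - sqrt(1785058)/25707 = -215.58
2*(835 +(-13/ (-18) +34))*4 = 62620/ 9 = 6957.78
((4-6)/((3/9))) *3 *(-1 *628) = 11304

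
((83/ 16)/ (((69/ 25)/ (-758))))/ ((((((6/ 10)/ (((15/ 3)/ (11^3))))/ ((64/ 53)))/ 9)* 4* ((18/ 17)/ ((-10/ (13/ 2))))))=6684612500/ 189831213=35.21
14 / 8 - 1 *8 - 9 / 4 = -17 / 2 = -8.50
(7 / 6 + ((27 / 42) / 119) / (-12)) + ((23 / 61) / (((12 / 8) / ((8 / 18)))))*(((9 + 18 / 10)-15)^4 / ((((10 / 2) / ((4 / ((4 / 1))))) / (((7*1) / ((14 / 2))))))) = 30940859059 / 3810975000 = 8.12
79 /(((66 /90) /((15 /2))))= 17775 /22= 807.95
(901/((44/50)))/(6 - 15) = -22525/198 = -113.76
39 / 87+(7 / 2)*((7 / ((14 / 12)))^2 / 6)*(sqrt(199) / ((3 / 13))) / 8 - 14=-393 / 29+91*sqrt(199) / 8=146.91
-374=-374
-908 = -908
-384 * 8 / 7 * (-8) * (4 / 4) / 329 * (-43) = -458.87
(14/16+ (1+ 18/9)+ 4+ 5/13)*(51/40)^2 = 2234259/166400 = 13.43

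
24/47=0.51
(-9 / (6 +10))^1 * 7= -3.94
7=7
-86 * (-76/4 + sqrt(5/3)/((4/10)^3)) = 1634 -5375 * sqrt(15)/12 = -100.77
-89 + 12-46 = -123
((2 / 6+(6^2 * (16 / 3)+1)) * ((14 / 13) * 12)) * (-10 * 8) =-199876.92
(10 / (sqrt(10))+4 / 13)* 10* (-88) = -880* sqrt(10) - 3520 / 13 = -3053.57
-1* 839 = -839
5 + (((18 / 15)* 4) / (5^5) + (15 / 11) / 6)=5.23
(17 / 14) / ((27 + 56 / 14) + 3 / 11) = 187 / 4816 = 0.04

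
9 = 9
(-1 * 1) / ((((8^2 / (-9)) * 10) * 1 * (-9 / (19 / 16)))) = -19 / 10240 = -0.00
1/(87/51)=17/29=0.59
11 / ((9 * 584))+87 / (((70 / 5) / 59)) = 13489601 / 36792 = 366.64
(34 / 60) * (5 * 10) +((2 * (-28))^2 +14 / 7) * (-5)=-46985 / 3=-15661.67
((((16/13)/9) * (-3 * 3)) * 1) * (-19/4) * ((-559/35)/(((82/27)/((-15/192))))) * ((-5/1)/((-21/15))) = 8.58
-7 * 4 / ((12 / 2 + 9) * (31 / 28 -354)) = 784 / 148215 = 0.01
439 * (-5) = -2195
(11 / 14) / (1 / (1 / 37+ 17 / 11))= 320 / 259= 1.24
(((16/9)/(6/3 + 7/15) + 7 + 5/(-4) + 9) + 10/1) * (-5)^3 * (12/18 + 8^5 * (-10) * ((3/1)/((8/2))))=521117306375/666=782458417.98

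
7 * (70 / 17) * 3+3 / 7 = 10341 / 119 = 86.90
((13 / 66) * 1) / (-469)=-13 / 30954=-0.00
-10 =-10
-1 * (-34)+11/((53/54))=2396/53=45.21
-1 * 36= -36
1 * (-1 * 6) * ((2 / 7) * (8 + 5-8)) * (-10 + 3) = 60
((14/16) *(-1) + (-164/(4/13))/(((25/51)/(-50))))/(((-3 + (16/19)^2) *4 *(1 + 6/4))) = -2373.13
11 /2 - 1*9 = -7 /2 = -3.50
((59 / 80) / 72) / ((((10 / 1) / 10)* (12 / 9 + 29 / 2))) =59 / 91200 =0.00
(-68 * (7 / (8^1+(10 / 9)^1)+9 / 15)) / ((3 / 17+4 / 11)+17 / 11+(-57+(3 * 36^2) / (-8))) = 1188946 / 6911985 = 0.17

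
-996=-996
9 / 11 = 0.82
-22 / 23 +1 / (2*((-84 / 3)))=-0.97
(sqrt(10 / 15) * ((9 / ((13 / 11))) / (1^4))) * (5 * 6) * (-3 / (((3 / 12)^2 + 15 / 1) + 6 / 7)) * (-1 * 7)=2328480 * sqrt(6) / 23179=246.07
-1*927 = -927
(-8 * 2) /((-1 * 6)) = 8 /3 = 2.67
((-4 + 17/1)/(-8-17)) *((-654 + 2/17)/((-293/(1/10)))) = -0.12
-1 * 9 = -9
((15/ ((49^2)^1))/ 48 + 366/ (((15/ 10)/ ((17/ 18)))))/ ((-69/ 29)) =-100459567/ 1037232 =-96.85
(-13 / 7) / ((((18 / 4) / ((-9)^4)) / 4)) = -75816 / 7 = -10830.86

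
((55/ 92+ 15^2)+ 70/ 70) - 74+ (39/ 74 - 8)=494005/ 3404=145.12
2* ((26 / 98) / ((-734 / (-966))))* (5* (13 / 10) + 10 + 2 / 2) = 4485 / 367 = 12.22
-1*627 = -627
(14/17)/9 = 14/153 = 0.09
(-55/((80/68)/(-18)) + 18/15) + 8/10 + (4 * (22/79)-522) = 50973/158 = 322.61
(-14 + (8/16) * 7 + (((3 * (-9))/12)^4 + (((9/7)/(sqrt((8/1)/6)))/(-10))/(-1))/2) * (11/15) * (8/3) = 11 * sqrt(3)/175 + 869/192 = 4.63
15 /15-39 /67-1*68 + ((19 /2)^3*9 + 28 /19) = 77910315 /10184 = 7650.27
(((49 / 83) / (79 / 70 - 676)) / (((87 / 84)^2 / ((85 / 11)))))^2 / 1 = 52246622055040000 / 1315744947774640755009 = 0.00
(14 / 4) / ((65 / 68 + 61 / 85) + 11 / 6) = 510 / 511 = 1.00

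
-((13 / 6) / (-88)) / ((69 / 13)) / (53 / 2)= 169 / 965448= 0.00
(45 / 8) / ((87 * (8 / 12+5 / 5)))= 9 / 232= 0.04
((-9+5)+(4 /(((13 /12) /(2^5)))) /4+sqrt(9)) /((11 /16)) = 5936 /143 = 41.51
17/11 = 1.55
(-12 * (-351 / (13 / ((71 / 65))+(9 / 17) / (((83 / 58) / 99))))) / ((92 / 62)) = 6540416766 / 111812959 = 58.49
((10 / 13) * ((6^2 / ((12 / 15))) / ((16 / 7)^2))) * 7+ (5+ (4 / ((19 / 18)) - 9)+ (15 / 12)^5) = 12449227 / 252928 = 49.22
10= 10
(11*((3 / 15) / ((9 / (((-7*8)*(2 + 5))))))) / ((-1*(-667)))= -4312 / 30015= -0.14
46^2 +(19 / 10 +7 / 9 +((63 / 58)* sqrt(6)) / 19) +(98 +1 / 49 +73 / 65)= 63* sqrt(6) / 1102 +127147693 / 57330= 2217.96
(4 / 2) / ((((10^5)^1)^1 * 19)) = 0.00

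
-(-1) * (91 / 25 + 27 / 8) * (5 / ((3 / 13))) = 18239 / 120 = 151.99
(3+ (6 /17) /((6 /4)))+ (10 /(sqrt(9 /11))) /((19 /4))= 40 * sqrt(11) /57+ 55 /17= 5.56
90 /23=3.91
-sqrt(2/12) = -sqrt(6)/6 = -0.41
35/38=0.92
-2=-2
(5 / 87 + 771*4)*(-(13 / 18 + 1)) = -8317703 / 1566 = -5311.43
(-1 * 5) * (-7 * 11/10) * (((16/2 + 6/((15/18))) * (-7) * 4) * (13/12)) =-266266/15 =-17751.07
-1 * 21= -21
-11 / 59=-0.19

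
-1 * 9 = -9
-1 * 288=-288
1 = 1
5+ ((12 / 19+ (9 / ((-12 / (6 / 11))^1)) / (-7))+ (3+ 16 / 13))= 9.92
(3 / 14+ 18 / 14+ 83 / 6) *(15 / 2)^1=115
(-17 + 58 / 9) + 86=679 / 9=75.44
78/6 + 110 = 123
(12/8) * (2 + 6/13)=48/13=3.69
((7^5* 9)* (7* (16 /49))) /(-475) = -727.88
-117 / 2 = -58.50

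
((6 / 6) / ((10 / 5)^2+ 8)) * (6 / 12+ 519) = 1039 / 24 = 43.29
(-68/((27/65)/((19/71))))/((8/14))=-146965/1917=-76.66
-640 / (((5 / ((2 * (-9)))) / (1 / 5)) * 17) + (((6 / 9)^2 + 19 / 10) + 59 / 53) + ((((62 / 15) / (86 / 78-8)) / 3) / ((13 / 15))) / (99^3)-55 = -57467334178547 / 2351703983310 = -24.44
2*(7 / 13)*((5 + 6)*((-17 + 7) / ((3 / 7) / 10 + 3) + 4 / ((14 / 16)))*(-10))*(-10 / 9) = 4215200 / 24921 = 169.14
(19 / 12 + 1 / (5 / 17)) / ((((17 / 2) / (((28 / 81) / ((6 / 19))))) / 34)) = 79534 / 3645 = 21.82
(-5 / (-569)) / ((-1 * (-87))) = 5 / 49503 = 0.00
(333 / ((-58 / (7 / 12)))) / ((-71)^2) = -777 / 1169512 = -0.00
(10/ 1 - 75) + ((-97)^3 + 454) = -912284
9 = 9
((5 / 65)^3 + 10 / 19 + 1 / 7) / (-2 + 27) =195666 / 7305025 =0.03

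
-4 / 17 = -0.24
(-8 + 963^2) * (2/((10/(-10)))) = -1854722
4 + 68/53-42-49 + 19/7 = -83.00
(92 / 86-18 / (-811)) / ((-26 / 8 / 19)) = -2894080 / 453349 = -6.38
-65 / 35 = -13 / 7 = -1.86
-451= -451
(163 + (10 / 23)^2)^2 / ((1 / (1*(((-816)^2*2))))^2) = 47228328982078869.53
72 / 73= 0.99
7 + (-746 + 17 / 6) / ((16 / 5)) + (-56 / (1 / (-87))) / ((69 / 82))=5564.67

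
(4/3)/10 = 2/15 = 0.13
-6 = -6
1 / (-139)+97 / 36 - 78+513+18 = 455.69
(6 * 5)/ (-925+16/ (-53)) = -530/ 16347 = -0.03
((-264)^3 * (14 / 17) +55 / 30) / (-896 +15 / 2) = 1545578309 / 90627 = 17054.28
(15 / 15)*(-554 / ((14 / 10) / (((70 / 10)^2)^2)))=-950110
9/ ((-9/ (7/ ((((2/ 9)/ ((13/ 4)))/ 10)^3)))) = -1401411375/ 64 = -21897052.73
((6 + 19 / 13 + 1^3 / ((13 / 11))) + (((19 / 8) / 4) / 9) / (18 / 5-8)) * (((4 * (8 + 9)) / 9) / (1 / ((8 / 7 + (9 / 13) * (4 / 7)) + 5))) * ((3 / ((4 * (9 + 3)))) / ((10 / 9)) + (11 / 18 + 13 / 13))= 473962963117 / 693868032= 683.07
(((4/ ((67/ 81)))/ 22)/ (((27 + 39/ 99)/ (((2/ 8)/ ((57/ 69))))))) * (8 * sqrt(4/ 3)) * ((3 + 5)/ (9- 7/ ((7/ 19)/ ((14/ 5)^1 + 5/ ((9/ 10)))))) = -29160 * sqrt(3)/ 42147757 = -0.00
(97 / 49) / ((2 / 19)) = 1843 / 98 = 18.81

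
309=309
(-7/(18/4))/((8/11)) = -77/36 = -2.14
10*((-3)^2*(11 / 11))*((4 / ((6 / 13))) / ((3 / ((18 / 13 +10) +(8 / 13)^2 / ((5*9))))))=346576 / 117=2962.19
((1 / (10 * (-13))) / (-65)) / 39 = 1 / 329550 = 0.00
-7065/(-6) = 2355/2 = 1177.50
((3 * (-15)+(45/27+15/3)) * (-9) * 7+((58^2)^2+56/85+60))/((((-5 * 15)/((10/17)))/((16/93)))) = -3420844768/223975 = -15273.33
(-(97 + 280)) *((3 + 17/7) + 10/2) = -3931.57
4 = 4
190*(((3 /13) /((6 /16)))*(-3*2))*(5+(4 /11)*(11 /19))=-47520 /13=-3655.38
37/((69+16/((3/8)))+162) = 111/821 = 0.14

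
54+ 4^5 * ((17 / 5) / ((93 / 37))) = 669206 / 465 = 1439.15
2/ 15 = 0.13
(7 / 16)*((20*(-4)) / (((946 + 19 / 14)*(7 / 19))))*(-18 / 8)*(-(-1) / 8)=1995 / 70736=0.03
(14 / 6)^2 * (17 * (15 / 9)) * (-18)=-8330 / 3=-2776.67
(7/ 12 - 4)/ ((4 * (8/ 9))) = -123/ 128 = -0.96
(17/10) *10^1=17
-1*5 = -5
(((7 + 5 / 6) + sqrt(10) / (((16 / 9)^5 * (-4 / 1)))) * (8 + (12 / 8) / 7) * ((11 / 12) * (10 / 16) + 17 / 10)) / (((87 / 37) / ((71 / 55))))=3098207617 / 38586240 - 432496599471 * sqrt(10) / 2997081866240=79.84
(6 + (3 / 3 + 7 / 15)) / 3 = 112 / 45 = 2.49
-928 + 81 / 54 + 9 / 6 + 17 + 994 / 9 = -7178 / 9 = -797.56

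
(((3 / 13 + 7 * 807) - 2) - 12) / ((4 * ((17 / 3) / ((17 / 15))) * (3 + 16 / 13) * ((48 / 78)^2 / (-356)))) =-550936789 / 8800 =-62606.45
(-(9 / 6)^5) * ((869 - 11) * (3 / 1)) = -312741 / 16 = -19546.31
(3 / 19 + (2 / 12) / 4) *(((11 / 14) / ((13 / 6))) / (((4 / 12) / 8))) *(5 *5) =825 / 19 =43.42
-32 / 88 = -4 / 11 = -0.36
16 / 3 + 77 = 82.33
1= 1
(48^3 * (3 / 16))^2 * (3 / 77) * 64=82556485632 / 77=1072162151.06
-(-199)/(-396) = -199/396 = -0.50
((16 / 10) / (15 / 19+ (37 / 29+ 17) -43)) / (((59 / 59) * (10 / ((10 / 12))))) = -551 / 98910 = -0.01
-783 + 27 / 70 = -54783 / 70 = -782.61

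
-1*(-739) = 739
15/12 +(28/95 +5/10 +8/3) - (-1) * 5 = 9.71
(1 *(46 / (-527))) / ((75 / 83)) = -3818 / 39525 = -0.10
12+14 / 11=146 / 11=13.27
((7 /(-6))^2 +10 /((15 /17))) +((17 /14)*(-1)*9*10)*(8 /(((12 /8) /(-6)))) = 884479 /252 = 3509.84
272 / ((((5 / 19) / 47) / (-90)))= -4372128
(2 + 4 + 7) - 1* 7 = 6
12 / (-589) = -12 / 589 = -0.02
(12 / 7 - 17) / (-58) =107 / 406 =0.26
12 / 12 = 1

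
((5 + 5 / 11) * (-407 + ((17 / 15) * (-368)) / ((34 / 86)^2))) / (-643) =3136868 / 120241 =26.09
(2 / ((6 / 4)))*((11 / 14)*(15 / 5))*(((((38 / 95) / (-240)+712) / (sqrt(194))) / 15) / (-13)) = -4699189*sqrt(194) / 79443000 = -0.82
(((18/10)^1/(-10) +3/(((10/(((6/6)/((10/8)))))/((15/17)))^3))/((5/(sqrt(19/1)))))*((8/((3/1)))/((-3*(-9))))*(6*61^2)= -343.99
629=629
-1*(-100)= 100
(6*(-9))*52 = -2808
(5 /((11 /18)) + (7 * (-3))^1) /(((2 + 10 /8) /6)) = -3384 /143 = -23.66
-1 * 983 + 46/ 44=-21603/ 22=-981.95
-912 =-912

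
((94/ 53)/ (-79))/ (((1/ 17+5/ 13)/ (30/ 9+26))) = -914056/ 615489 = -1.49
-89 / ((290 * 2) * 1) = -89 / 580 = -0.15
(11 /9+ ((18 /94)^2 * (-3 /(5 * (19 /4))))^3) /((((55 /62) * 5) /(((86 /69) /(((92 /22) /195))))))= 3523336401000641569994 /220001757025006231875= 16.02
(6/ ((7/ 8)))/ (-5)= -48/ 35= -1.37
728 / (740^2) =91 / 68450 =0.00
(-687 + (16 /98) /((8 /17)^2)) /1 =-269015 /392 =-686.26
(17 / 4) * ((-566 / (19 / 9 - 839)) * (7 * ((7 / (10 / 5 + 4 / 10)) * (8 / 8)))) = 505155 / 8608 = 58.68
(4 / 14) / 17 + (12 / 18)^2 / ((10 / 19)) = 4612 / 5355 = 0.86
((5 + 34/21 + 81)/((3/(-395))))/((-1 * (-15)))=-145360/189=-769.10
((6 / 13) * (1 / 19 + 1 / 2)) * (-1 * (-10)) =630 / 247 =2.55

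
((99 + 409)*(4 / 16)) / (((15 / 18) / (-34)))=-25908 / 5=-5181.60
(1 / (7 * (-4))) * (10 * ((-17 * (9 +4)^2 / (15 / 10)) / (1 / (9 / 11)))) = 43095 / 77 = 559.68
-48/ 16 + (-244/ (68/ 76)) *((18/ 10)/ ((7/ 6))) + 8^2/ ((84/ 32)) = -399.37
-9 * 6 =-54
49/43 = 1.14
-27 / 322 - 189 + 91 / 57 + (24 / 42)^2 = -24046049 / 128478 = -187.16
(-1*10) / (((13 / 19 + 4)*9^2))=-190 / 7209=-0.03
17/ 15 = 1.13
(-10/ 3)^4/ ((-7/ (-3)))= 10000/ 189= 52.91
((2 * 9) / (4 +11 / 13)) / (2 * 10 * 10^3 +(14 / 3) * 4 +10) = 3 / 16177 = 0.00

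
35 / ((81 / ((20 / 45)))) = 140 / 729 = 0.19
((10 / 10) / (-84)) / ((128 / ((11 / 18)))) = -11 / 193536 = -0.00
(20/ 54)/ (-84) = -5/ 1134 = -0.00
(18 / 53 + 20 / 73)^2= 0.38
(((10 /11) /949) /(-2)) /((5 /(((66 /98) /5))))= -0.00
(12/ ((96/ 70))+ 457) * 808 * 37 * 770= 10721527740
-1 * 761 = -761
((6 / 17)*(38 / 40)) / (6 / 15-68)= -57 / 11492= -0.00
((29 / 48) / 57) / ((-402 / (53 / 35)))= -1537 / 38495520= -0.00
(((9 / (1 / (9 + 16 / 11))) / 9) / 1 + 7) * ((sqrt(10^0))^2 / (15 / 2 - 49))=-384 / 913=-0.42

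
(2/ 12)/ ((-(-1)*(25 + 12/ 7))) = 7/ 1122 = 0.01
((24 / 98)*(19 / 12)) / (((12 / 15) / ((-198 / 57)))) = -165 / 98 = -1.68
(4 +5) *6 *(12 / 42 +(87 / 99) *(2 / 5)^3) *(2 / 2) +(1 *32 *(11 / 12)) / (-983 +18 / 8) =2088339908 / 113276625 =18.44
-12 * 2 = -24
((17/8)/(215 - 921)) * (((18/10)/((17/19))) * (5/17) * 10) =-855/48008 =-0.02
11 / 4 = 2.75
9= 9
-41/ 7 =-5.86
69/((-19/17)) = -1173/19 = -61.74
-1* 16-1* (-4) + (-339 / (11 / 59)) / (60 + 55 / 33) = -84423 / 2035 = -41.49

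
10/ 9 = 1.11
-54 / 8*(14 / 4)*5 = -945 / 8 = -118.12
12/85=0.14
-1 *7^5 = -16807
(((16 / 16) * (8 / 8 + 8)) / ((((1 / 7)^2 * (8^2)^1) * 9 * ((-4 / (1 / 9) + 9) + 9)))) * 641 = -31409 / 1152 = -27.26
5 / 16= 0.31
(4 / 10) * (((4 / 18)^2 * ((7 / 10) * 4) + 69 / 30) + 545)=17737 / 81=218.98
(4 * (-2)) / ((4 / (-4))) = 8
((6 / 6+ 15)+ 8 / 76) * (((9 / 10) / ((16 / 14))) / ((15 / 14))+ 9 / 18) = 1989 / 100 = 19.89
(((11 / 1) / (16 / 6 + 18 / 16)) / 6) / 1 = 44 / 91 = 0.48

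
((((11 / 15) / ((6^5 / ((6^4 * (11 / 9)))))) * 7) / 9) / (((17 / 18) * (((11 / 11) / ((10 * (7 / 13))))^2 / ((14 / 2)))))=5810420 / 232713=24.97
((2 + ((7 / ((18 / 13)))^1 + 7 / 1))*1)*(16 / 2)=1012 / 9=112.44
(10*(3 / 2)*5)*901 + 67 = 67642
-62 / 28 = -31 / 14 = -2.21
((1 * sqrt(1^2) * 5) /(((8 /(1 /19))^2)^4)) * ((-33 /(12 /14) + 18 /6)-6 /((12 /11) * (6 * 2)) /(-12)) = -51065 /82061828809480470528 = -0.00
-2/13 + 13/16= 137/208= 0.66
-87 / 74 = -1.18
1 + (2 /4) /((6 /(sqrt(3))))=1.14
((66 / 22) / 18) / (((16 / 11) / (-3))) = -11 / 32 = -0.34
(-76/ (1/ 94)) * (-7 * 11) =550088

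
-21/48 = -0.44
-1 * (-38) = 38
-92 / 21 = -4.38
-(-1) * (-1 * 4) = -4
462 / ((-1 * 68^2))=-231 / 2312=-0.10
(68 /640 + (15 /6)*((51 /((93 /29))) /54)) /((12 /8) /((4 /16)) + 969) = 112829 /130572000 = 0.00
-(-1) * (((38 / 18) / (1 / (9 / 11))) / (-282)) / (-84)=19 / 260568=0.00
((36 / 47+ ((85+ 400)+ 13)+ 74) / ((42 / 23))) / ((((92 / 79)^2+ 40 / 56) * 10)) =193208878 / 12753873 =15.15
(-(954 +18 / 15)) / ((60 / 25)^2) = -995 / 6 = -165.83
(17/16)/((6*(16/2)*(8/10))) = 85/3072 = 0.03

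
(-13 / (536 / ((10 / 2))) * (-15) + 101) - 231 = -68705 / 536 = -128.18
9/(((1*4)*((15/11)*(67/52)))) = 429/335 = 1.28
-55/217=-0.25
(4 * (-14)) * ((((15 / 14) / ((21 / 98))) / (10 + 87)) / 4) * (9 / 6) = -1.08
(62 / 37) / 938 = 31 / 17353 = 0.00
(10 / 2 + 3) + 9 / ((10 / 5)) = 25 / 2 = 12.50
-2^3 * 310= -2480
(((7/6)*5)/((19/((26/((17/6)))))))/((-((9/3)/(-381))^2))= -14677390/323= -45440.84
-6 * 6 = -36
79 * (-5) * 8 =-3160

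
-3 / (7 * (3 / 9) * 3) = -3 / 7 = -0.43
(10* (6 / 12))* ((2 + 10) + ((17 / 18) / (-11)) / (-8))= 95125 / 1584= 60.05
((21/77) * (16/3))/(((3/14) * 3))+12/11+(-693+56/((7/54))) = -257.65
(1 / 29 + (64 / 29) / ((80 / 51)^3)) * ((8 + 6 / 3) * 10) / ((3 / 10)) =140651 / 696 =202.08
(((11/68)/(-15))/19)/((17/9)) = -33/109820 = -0.00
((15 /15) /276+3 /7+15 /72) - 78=-99639 /1288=-77.36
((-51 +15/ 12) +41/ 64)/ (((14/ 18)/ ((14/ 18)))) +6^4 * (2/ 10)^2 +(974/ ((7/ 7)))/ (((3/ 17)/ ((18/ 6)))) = 16560.73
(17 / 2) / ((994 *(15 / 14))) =17 / 2130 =0.01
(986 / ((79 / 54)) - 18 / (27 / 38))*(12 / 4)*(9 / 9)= 153728 / 79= 1945.92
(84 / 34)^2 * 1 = 1764 / 289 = 6.10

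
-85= -85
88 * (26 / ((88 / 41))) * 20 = 21320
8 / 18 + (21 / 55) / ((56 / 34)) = 1339 / 1980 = 0.68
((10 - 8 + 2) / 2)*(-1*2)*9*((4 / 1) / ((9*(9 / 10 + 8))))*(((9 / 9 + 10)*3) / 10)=-528 / 89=-5.93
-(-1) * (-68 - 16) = -84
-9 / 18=-1 / 2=-0.50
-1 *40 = -40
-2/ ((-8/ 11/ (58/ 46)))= 319/ 92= 3.47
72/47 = 1.53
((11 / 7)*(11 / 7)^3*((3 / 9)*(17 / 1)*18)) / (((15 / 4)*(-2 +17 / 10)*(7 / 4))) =-15929408 / 50421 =-315.93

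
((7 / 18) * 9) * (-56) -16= -212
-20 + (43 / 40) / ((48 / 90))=-1151 / 64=-17.98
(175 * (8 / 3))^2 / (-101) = -1960000 / 909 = -2156.22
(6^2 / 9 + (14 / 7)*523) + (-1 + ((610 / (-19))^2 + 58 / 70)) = 26288084 / 12635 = 2080.58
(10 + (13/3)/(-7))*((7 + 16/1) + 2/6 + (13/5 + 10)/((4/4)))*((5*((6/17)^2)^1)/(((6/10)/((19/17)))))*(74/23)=426552280/338997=1258.28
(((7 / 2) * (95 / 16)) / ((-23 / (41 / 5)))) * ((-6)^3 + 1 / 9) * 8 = 10595179 / 828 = 12796.11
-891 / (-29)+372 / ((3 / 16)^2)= 923249 / 87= 10612.06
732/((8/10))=915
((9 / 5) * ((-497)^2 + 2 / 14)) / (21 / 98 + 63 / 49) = 10374384 / 35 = 296410.97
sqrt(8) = 2*sqrt(2) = 2.83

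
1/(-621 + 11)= -1/610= -0.00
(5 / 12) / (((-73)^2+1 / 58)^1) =145 / 1854498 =0.00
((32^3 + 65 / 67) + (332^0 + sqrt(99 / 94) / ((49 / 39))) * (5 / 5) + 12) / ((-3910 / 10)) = -2196392 / 26197 - 117 * sqrt(1034) / 1800946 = -83.84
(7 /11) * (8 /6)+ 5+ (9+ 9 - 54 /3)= 193 /33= 5.85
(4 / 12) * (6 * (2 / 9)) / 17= 4 / 153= 0.03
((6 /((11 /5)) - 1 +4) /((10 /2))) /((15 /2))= 42 /275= 0.15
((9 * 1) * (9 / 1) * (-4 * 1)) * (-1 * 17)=5508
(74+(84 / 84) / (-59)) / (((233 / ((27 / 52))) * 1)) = 117855 / 714844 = 0.16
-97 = -97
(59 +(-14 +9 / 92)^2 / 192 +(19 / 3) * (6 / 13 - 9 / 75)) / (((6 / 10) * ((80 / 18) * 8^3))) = 32835147589 / 721105715200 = 0.05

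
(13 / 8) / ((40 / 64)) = 13 / 5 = 2.60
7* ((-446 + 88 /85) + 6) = -261184 /85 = -3072.75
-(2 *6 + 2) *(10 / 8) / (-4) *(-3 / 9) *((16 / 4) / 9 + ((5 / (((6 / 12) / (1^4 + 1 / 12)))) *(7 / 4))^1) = -28.30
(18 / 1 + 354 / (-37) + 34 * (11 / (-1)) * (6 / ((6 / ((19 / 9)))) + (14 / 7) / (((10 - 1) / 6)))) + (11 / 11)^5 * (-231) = -503093 / 333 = -1510.79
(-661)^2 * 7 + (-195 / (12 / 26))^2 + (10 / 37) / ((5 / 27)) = 479069297 / 148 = 3236954.71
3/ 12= 1/ 4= 0.25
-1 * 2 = -2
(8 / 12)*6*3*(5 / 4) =15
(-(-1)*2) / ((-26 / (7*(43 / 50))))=-0.46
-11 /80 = -0.14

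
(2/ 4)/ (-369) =-1/ 738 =-0.00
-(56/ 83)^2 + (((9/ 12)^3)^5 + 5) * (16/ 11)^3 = 35989693497699/ 2403666231296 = 14.97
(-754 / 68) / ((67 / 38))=-7163 / 1139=-6.29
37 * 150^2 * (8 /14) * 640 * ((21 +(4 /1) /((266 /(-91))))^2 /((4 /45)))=3335756904000000 /2527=1320046261970.72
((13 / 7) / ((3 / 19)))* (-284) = -70148 / 21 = -3340.38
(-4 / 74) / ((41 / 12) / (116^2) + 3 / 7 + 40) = -2260608 / 1690783931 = -0.00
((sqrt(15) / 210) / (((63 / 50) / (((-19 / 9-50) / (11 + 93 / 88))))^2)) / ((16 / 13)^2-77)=-0.00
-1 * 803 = -803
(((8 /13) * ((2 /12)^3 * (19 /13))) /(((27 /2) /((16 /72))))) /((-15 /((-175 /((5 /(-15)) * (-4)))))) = 665 /1108809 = 0.00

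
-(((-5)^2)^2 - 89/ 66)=-41161/ 66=-623.65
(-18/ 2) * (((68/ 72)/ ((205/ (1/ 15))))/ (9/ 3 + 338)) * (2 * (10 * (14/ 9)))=-476/ 1887435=-0.00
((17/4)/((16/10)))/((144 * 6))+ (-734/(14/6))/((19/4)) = -66.22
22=22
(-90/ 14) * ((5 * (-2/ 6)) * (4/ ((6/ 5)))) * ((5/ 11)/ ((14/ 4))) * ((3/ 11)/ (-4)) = -1875/ 5929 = -0.32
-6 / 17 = -0.35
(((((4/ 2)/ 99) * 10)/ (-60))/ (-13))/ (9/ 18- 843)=-2/ 6505785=-0.00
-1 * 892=-892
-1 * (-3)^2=-9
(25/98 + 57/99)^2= 7219969/10458756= 0.69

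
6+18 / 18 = 7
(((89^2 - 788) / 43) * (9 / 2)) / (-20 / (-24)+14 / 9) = 577773 / 1849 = 312.48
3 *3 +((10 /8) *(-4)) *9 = -36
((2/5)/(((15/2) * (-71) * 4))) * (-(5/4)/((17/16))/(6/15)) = 2/3621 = 0.00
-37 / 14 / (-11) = 37 / 154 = 0.24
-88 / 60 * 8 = -176 / 15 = -11.73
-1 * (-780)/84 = 65/7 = 9.29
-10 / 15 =-2 / 3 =-0.67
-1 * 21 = -21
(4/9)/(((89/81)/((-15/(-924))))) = 45/6853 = 0.01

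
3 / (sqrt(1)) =3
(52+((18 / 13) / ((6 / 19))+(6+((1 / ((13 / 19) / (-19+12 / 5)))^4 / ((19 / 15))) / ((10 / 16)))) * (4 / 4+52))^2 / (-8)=-171452224433951411274032921689 / 2549158503125000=-67258361621597.49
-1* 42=-42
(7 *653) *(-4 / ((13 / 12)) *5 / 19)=-1097040 / 247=-4441.46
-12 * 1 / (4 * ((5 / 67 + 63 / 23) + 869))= -4623 / 1343465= -0.00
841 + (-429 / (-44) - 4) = 3387 / 4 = 846.75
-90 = -90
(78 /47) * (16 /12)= 104 /47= 2.21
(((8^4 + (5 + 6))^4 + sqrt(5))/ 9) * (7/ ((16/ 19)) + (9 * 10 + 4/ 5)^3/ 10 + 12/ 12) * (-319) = -7550201669912156979388467/ 10000 - 238837353403 * sqrt(5)/ 90000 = -755020166991221631900.60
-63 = -63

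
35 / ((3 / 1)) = 35 / 3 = 11.67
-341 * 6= -2046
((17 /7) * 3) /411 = 17 /959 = 0.02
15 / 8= 1.88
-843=-843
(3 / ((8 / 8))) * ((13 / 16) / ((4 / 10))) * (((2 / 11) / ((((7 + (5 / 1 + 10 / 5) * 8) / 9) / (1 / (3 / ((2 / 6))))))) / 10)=13 / 7392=0.00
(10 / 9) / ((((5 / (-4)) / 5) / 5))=-200 / 9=-22.22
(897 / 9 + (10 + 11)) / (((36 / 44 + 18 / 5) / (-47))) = -935770 / 729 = -1283.64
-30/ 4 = -15/ 2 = -7.50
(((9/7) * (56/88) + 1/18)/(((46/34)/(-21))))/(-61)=0.22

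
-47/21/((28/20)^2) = -1175/1029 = -1.14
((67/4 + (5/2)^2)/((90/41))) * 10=943/9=104.78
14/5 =2.80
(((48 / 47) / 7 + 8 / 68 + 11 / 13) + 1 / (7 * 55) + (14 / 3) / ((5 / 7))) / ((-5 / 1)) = -91724488 / 59984925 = -1.53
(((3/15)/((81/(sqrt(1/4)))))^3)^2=1/282429536481000000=0.00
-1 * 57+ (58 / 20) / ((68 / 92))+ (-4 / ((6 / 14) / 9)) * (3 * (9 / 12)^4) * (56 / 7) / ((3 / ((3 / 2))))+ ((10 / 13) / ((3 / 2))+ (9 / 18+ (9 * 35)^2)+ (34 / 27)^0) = 5243269139 / 53040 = 98855.00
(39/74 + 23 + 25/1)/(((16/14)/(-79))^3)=-607282545807/37888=-16028361.11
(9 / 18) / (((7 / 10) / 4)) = 20 / 7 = 2.86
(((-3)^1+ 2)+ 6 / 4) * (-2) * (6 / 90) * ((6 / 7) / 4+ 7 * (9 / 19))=-0.24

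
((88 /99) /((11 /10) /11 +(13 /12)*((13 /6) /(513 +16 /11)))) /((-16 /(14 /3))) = -1584520 /639057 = -2.48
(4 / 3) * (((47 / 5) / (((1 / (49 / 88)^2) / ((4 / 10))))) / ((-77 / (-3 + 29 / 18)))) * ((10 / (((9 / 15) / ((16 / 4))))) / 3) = 403025 / 646866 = 0.62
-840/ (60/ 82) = -1148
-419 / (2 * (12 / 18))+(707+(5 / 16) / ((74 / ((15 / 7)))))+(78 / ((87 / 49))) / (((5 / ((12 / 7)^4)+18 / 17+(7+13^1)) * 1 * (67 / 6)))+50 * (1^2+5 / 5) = 60548548994731257 / 122831262521632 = 492.94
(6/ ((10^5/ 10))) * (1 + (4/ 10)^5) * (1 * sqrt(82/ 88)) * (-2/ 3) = -287 * sqrt(451)/ 15625000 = -0.00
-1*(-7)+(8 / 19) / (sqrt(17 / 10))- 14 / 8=8*sqrt(170) / 323+21 / 4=5.57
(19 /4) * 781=14839 /4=3709.75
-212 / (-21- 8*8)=2.49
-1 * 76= -76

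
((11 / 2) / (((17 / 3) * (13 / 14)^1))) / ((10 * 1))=231 / 2210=0.10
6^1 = 6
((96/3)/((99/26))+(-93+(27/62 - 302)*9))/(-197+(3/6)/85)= 1460153545/102777741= 14.21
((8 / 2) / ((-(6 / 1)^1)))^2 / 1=4 / 9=0.44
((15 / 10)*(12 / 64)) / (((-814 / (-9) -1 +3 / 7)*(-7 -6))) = -567 / 2355392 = -0.00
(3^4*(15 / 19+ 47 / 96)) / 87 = 20997 / 17632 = 1.19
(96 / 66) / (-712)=-2 / 979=-0.00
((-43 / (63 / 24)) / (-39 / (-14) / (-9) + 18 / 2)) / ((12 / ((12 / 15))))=-688 / 5475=-0.13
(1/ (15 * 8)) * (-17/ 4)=-17/ 480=-0.04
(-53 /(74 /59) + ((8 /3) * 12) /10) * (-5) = 14451 /74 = 195.28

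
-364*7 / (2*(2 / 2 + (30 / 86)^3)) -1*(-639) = -24165160 / 41441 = -583.12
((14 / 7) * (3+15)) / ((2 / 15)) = 270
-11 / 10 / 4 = -11 / 40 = -0.28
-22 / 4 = -11 / 2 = -5.50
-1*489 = -489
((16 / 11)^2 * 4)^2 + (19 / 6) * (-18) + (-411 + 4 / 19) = -110206264 / 278179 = -396.17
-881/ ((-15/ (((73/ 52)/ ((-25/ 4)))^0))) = 58.73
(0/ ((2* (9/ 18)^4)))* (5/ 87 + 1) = 0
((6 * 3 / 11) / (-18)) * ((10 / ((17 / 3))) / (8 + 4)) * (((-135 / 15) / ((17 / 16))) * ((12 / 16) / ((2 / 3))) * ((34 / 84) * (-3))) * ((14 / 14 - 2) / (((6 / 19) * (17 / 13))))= 33345 / 89012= 0.37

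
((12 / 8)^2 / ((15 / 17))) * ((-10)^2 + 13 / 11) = 56763 / 220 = 258.01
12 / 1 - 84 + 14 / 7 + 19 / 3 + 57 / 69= -4336 / 69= -62.84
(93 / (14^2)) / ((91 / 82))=3813 / 8918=0.43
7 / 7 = 1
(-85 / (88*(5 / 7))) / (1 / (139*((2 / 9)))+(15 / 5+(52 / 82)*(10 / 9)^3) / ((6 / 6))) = -70627707 / 203810684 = -0.35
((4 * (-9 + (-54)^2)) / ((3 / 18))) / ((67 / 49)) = 3418632 / 67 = 51024.36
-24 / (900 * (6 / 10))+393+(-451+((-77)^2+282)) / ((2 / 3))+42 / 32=6504673 / 720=9034.27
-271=-271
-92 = -92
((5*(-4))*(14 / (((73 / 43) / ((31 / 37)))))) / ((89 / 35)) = -13063400 / 240389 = -54.34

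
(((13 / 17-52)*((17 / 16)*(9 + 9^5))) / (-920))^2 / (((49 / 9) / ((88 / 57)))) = 21829698099596673 / 6303987200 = 3462839.85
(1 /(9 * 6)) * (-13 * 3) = -13 /18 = -0.72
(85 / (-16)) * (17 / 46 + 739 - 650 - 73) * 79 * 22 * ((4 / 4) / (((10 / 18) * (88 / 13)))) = -118319643 / 2944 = -40190.10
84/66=14/11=1.27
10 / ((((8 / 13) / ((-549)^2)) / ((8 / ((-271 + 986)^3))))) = 602802 / 5623475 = 0.11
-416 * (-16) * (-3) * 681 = -13598208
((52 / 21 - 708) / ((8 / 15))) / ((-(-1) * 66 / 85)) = -393550 / 231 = -1703.68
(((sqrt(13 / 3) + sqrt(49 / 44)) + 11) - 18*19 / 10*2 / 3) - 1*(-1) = -54 / 5 + 7*sqrt(11) / 22 + sqrt(39) / 3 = -7.66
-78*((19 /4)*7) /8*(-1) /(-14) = -741 /32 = -23.16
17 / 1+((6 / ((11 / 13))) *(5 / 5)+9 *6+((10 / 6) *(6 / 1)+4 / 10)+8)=5307 / 55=96.49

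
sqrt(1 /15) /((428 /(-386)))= -193*sqrt(15) /3210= -0.23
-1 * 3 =-3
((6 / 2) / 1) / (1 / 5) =15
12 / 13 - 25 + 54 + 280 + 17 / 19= 76772 / 247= 310.82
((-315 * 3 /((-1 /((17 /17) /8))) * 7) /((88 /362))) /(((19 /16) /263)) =314893845 /418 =753334.56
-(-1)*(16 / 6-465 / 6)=-449 / 6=-74.83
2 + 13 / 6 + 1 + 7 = 73 / 6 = 12.17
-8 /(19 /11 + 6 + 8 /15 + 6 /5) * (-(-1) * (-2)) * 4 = 10560 /1561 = 6.76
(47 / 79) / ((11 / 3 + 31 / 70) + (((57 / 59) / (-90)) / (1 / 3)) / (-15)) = 0.14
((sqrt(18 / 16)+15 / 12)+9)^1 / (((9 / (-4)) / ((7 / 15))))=-287 / 135 - 7*sqrt(2) / 45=-2.35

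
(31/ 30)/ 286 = 31/ 8580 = 0.00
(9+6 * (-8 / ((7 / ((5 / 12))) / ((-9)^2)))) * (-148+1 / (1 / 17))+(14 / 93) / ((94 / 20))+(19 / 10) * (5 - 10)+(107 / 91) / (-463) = 10728867353095 / 368326686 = 29128.67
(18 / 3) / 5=6 / 5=1.20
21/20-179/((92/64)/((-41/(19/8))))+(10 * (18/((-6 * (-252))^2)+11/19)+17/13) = 2157.79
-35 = -35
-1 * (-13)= 13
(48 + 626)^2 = 454276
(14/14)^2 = 1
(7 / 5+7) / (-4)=-21 / 10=-2.10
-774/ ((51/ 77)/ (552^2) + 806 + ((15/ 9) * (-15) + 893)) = -6053249664/ 13091912081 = -0.46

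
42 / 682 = 21 / 341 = 0.06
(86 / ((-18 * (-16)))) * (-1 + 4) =43 / 48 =0.90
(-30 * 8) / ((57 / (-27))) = 2160 / 19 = 113.68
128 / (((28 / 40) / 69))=88320 / 7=12617.14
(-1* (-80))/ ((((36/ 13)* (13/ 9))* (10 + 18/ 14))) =140/ 79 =1.77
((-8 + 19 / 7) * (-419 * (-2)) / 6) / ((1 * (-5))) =15503 / 105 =147.65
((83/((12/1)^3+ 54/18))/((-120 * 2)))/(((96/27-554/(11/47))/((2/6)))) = 0.00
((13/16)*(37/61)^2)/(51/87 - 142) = -516113/244157136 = -0.00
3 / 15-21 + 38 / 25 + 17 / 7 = -16.85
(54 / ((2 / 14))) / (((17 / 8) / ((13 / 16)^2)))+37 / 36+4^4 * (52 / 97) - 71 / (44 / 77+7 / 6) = 3724197641 / 17334288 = 214.85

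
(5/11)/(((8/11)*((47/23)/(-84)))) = -2415/94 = -25.69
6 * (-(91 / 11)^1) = -546 / 11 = -49.64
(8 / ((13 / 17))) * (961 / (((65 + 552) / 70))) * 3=27446160 / 8021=3421.79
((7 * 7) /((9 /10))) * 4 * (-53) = -103880 /9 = -11542.22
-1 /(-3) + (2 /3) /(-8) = 0.25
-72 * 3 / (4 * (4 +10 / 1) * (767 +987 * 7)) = -27 / 53732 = -0.00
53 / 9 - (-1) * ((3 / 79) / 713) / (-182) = 543330215 / 92263626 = 5.89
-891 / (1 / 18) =-16038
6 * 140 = 840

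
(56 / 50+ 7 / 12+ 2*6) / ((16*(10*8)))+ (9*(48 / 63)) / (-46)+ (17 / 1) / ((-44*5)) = -146645819 / 680064000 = -0.22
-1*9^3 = -729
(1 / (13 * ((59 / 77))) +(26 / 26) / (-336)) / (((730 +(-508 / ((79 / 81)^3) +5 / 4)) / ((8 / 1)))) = 24755488190 / 5834776261041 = 0.00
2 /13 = 0.15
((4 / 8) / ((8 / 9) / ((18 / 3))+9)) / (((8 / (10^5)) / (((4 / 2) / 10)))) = 33750 / 247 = 136.64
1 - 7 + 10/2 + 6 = 5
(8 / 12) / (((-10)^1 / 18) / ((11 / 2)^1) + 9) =66 / 881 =0.07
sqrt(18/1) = 4.24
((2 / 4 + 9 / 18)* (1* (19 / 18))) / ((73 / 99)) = 1.43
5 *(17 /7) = 85 /7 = 12.14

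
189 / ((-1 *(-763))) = 27 / 109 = 0.25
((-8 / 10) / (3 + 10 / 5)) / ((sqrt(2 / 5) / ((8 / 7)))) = -16 * sqrt(10) / 175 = -0.29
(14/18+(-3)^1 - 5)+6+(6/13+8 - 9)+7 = 613/117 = 5.24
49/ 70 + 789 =7897/ 10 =789.70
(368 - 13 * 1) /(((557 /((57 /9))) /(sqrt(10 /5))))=6745 * sqrt(2) /1671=5.71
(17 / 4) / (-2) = -17 / 8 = -2.12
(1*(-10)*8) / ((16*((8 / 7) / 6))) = -105 / 4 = -26.25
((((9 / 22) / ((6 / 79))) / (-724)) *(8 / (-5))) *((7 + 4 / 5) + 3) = 6399 / 49775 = 0.13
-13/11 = -1.18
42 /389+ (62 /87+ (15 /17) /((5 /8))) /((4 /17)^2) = 10418255 /270744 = 38.48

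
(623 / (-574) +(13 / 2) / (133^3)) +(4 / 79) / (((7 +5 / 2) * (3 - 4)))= -1.09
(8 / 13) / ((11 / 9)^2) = 648 / 1573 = 0.41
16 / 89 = 0.18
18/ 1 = 18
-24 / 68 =-0.35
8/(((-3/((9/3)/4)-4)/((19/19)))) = -1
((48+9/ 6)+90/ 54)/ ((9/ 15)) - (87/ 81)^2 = 84.12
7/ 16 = 0.44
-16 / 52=-4 / 13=-0.31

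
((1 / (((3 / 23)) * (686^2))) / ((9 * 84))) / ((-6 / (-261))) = 667 / 711541152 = 0.00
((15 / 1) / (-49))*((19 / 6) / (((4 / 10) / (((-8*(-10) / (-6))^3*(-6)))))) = -34467.12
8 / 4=2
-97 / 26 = -3.73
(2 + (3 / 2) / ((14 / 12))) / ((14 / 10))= 115 / 49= 2.35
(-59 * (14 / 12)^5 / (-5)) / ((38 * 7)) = 141659 / 1477440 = 0.10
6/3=2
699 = 699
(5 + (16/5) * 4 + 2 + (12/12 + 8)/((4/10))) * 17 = 7191/10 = 719.10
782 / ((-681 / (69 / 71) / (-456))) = 8201616 / 16117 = 508.88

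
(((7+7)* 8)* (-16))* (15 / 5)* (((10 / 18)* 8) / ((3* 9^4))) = -71680 / 59049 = -1.21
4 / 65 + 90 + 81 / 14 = 87221 / 910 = 95.85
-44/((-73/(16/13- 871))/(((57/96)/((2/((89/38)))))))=-11069553/30368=-364.51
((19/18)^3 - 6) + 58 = 310123/5832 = 53.18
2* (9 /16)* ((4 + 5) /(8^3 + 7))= 27 /1384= 0.02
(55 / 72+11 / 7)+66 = 34441 / 504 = 68.34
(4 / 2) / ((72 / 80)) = 20 / 9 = 2.22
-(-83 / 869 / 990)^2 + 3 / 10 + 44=32787905010341 / 740133296100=44.30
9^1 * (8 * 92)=6624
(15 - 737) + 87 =-635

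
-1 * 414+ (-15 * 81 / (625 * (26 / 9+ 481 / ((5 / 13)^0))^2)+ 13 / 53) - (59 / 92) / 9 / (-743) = -31983369676518788221 / 77300330692162500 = -413.75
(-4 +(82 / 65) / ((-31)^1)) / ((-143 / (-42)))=-341964 / 288145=-1.19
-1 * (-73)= 73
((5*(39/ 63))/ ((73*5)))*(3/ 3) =13/ 1533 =0.01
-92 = -92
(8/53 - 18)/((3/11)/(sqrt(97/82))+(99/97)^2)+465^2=9497275238 *sqrt(7954)/193443976497+13941301741484409/64481325499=216211.19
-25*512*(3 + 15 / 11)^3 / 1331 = -1415577600 / 1771561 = -799.06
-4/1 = -4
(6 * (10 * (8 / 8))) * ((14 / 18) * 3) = 140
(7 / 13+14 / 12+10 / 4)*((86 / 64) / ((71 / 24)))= 1.91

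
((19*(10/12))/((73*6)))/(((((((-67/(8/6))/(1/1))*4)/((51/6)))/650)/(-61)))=32017375/528228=60.61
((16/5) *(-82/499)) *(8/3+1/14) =-15088/10479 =-1.44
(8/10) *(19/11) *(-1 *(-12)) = 912/55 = 16.58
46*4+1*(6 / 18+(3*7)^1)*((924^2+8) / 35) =54661496 / 105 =520585.68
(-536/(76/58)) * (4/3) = -31088/57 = -545.40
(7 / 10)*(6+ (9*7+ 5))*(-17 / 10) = -4403 / 50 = -88.06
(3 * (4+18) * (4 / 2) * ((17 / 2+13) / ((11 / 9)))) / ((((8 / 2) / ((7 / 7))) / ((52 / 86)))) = 351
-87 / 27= -29 / 9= -3.22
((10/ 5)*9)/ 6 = 3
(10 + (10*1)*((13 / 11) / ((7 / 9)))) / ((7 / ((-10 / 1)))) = -19400 / 539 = -35.99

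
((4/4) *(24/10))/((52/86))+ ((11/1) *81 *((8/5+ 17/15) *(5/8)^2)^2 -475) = 145023643/266240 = 544.71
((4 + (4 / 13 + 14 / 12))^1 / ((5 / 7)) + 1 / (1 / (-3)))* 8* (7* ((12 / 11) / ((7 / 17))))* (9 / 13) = 4452912 / 9295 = 479.07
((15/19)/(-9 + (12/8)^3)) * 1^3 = -0.14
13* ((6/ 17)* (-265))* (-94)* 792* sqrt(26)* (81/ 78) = 1598026320* sqrt(26)/ 17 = 479315728.76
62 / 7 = 8.86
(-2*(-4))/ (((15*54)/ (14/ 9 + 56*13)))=7.21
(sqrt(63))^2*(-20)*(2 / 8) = -315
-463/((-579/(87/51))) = 13427/9843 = 1.36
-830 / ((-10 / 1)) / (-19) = -83 / 19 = -4.37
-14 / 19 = -0.74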